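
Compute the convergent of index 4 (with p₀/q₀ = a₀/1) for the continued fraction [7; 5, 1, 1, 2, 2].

201/28

Using pₖ = aₖpₖ₋₁ + pₖ₋₂, qₖ = aₖqₖ₋₁ + qₖ₋₂ (with p₋₁=1, p₋₂=0, q₋₁=0, q₋₂=1):
  k=0: a=7, p=7, q=1
  k=1: a=5, p=36, q=5
  k=2: a=1, p=43, q=6
  k=3: a=1, p=79, q=11
  k=4: a=2, p=201, q=28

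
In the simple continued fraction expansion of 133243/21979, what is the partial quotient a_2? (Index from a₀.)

133243 = 6·21979 + 1369   →  a_0 = 6
21979 = 16·1369 + 75   →  a_1 = 16
1369 = 18·75 + 19   →  a_2 = 18

18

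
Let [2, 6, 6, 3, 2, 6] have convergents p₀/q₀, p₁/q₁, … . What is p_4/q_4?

586/271

Using pₖ = aₖpₖ₋₁ + pₖ₋₂, qₖ = aₖqₖ₋₁ + qₖ₋₂ (with p₋₁=1, p₋₂=0, q₋₁=0, q₋₂=1):
  k=0: a=2, p=2, q=1
  k=1: a=6, p=13, q=6
  k=2: a=6, p=80, q=37
  k=3: a=3, p=253, q=117
  k=4: a=2, p=586, q=271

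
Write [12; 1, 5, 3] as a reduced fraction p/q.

244/19

Using pₖ = aₖpₖ₋₁ + pₖ₋₂ and qₖ = aₖqₖ₋₁ + qₖ₋₂:
  k=0: a=12, p=12, q=1
  k=1: a=1, p=13, q=1
  k=2: a=5, p=77, q=6
  k=3: a=3, p=244, q=19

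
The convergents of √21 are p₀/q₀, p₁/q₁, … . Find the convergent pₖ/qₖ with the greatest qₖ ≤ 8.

√21 = [4; 1, 1, 2, 1, 1, 8, …] (period length 6).
Convergents:
  p_0/q_0 = 4/1
  p_1/q_1 = 5/1
  p_2/q_2 = 9/2
  p_3/q_3 = 23/5
  p_4/q_4 = 32/7
  p_5/q_5 = 55/12
q_4 = 7 ≤ 8 < 12 = q_5, so the answer is 32/7.

32/7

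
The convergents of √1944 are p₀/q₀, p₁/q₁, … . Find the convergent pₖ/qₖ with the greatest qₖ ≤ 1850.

√1944 = [44; 11, 88, …] (period length 2).
Convergents:
  p_0/q_0 = 44/1
  p_1/q_1 = 485/11
  p_2/q_2 = 42724/969
  p_3/q_3 = 470449/10670
q_2 = 969 ≤ 1850 < 10670 = q_3, so the answer is 42724/969.

42724/969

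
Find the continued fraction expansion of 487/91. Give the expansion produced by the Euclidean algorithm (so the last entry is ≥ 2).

[5; 2, 1, 5, 2, 2]

487 = 5×91 + 32
91 = 2×32 + 27
32 = 1×27 + 5
27 = 5×5 + 2
5 = 2×2 + 1
2 = 2×1 + 0  (stop)
So 487/91 = [5; 2, 1, 5, 2, 2].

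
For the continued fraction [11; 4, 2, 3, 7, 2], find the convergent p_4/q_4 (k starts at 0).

Using pₖ = aₖpₖ₋₁ + pₖ₋₂, qₖ = aₖqₖ₋₁ + qₖ₋₂ (with p₋₁=1, p₋₂=0, q₋₁=0, q₋₂=1):
  k=0: a=11, p=11, q=1
  k=1: a=4, p=45, q=4
  k=2: a=2, p=101, q=9
  k=3: a=3, p=348, q=31
  k=4: a=7, p=2537, q=226

2537/226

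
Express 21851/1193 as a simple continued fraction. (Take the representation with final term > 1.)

21851 = 18×1193 + 377
1193 = 3×377 + 62
377 = 6×62 + 5
62 = 12×5 + 2
5 = 2×2 + 1
2 = 2×1 + 0  (stop)
So 21851/1193 = [18; 3, 6, 12, 2, 2].

[18; 3, 6, 12, 2, 2]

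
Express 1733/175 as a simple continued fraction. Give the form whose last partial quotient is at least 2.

[9; 1, 9, 3, 2, 2]

1733 = 9×175 + 158
175 = 1×158 + 17
158 = 9×17 + 5
17 = 3×5 + 2
5 = 2×2 + 1
2 = 2×1 + 0  (stop)
So 1733/175 = [9; 1, 9, 3, 2, 2].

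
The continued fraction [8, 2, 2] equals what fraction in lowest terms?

42/5

Fold from the inside: start with 2/1.
  2 + 1/2 = 5/2
  8 + 2/5 = 42/5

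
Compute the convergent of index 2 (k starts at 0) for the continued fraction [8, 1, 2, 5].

26/3

Using pₖ = aₖpₖ₋₁ + pₖ₋₂, qₖ = aₖqₖ₋₁ + qₖ₋₂ (with p₋₁=1, p₋₂=0, q₋₁=0, q₋₂=1):
  k=0: a=8, p=8, q=1
  k=1: a=1, p=9, q=1
  k=2: a=2, p=26, q=3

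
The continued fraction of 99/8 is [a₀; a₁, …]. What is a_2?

99 = 12·8 + 3   →  a_0 = 12
8 = 2·3 + 2   →  a_1 = 2
3 = 1·2 + 1   →  a_2 = 1

1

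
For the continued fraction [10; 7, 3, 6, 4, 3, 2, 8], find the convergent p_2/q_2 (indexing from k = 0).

223/22

Using pₖ = aₖpₖ₋₁ + pₖ₋₂, qₖ = aₖqₖ₋₁ + qₖ₋₂ (with p₋₁=1, p₋₂=0, q₋₁=0, q₋₂=1):
  k=0: a=10, p=10, q=1
  k=1: a=7, p=71, q=7
  k=2: a=3, p=223, q=22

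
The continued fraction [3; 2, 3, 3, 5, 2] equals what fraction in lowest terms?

917/267

Fold from the inside: start with 2/1.
  5 + 1/2 = 11/2
  3 + 2/11 = 35/11
  3 + 11/35 = 116/35
  2 + 35/116 = 267/116
  3 + 116/267 = 917/267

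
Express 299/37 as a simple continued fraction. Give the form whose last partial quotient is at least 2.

[8; 12, 3]

299 = 8×37 + 3
37 = 12×3 + 1
3 = 3×1 + 0  (stop)
So 299/37 = [8; 12, 3].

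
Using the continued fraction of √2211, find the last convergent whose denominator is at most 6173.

207787/4419

√2211 = [47; 47, 94, …] (period length 2).
Convergents:
  p_0/q_0 = 47/1
  p_1/q_1 = 2210/47
  p_2/q_2 = 207787/4419
  p_3/q_3 = 9768199/207740
q_2 = 4419 ≤ 6173 < 207740 = q_3, so the answer is 207787/4419.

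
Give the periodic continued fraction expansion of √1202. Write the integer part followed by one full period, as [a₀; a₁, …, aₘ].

a₀ = ⌊√1202⌋ = 34.
With m₀=0, d₀=1 and mₖ₊₁ = dₖaₖ − mₖ, dₖ₊₁ = (n − mₖ₊₁²)/dₖ, aₖ₊₁ = ⌊(a₀+mₖ₊₁)/dₖ₊₁⌋:
  k=1: m=34, d=46, a=1
  k=2: m=12, d=23, a=2
  k=3: m=34, d=2, a=34
  k=4: m=34, d=23, a=2
  k=5: m=12, d=46, a=1
  k=6: m=34, d=1, a=68
d=1 and a=2a₀=68 at k=6, so the next step gives (m, d) = (34, 46) again — its k=1 value — and the period has length 6.

[34; 1, 2, 34, 2, 1, 68]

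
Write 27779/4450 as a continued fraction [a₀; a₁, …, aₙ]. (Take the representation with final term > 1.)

27779 = 6×4450 + 1079
4450 = 4×1079 + 134
1079 = 8×134 + 7
134 = 19×7 + 1
7 = 7×1 + 0  (stop)
So 27779/4450 = [6; 4, 8, 19, 7].

[6; 4, 8, 19, 7]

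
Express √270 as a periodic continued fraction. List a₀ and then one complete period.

a₀ = ⌊√270⌋ = 16.
With m₀=0, d₀=1 and mₖ₊₁ = dₖaₖ − mₖ, dₖ₊₁ = (n − mₖ₊₁²)/dₖ, aₖ₊₁ = ⌊(a₀+mₖ₊₁)/dₖ₊₁⌋:
  k=1: m=16, d=14, a=2
  k=2: m=12, d=9, a=3
  k=3: m=15, d=5, a=6
  k=4: m=15, d=9, a=3
  k=5: m=12, d=14, a=2
  k=6: m=16, d=1, a=32
d=1 and a=2a₀=32 at k=6, so the next step gives (m, d) = (16, 14) again — its k=1 value — and the period has length 6.

[16; 2, 3, 6, 3, 2, 32]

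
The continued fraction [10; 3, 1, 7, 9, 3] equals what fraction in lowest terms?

Fold from the inside: start with 3/1.
  9 + 1/3 = 28/3
  7 + 3/28 = 199/28
  1 + 28/199 = 227/199
  3 + 199/227 = 880/227
  10 + 227/880 = 9027/880

9027/880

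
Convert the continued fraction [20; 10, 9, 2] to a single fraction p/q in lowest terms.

3859/192

Using pₖ = aₖpₖ₋₁ + pₖ₋₂ and qₖ = aₖqₖ₋₁ + qₖ₋₂:
  k=0: a=20, p=20, q=1
  k=1: a=10, p=201, q=10
  k=2: a=9, p=1829, q=91
  k=3: a=2, p=3859, q=192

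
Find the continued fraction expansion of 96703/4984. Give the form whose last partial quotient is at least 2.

96703 = 19*4984 + 2007
4984 = 2*2007 + 970
2007 = 2*970 + 67
970 = 14*67 + 32
67 = 2*32 + 3
32 = 10*3 + 2
3 = 1*2 + 1
2 = 2*1 + 0  (stop)
So 96703/4984 = [19; 2, 2, 14, 2, 10, 1, 2].

[19; 2, 2, 14, 2, 10, 1, 2]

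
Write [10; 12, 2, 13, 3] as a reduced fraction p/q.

10443/1036

Using pₖ = aₖpₖ₋₁ + pₖ₋₂ and qₖ = aₖqₖ₋₁ + qₖ₋₂:
  k=0: a=10, p=10, q=1
  k=1: a=12, p=121, q=12
  k=2: a=2, p=252, q=25
  k=3: a=13, p=3397, q=337
  k=4: a=3, p=10443, q=1036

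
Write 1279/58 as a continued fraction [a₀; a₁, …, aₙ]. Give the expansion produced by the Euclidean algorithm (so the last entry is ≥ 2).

[22; 19, 3]

1279 = 22*58 + 3
58 = 19*3 + 1
3 = 3*1 + 0  (stop)
So 1279/58 = [22; 19, 3].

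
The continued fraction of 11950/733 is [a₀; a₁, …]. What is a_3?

11950 = 16·733 + 222   →  a_0 = 16
733 = 3·222 + 67   →  a_1 = 3
222 = 3·67 + 21   →  a_2 = 3
67 = 3·21 + 4   →  a_3 = 3

3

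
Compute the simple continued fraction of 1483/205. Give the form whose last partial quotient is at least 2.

1483 = 7·205 + 48
205 = 4·48 + 13
48 = 3·13 + 9
13 = 1·9 + 4
9 = 2·4 + 1
4 = 4·1 + 0  (stop)
So 1483/205 = [7; 4, 3, 1, 2, 4].

[7; 4, 3, 1, 2, 4]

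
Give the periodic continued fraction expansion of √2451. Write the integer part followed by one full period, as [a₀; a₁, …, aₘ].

a₀ = ⌊√2451⌋ = 49.
With m₀=0, d₀=1 and mₖ₊₁ = dₖaₖ − mₖ, dₖ₊₁ = (n − mₖ₊₁²)/dₖ, aₖ₊₁ = ⌊(a₀+mₖ₊₁)/dₖ₊₁⌋:
  k=1: m=49, d=50, a=1
  k=2: m=1, d=49, a=1
  k=3: m=48, d=3, a=32
  k=4: m=48, d=49, a=1
  k=5: m=1, d=50, a=1
  k=6: m=49, d=1, a=98
d=1 and a=2a₀=98 at k=6, so the next step gives (m, d) = (49, 50) again — its k=1 value — and the period has length 6.

[49; 1, 1, 32, 1, 1, 98]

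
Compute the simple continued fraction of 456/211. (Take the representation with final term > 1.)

456 = 2×211 + 34
211 = 6×34 + 7
34 = 4×7 + 6
7 = 1×6 + 1
6 = 6×1 + 0  (stop)
So 456/211 = [2; 6, 4, 1, 6].

[2; 6, 4, 1, 6]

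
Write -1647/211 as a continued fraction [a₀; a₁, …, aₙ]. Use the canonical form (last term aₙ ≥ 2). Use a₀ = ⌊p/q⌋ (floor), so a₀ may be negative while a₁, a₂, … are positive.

[-8; 5, 6, 1, 5]

-1647 = -8×211 + 41
211 = 5×41 + 6
41 = 6×6 + 5
6 = 1×5 + 1
5 = 5×1 + 0  (stop)
So -1647/211 = [-8; 5, 6, 1, 5].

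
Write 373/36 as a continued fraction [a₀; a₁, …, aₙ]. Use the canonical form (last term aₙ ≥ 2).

373 = 10×36 + 13
36 = 2×13 + 10
13 = 1×10 + 3
10 = 3×3 + 1
3 = 3×1 + 0  (stop)
So 373/36 = [10; 2, 1, 3, 3].

[10; 2, 1, 3, 3]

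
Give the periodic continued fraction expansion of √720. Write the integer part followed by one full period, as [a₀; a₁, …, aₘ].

[26; 1, 4, 1, 52]

a₀ = ⌊√720⌋ = 26.
With m₀=0, d₀=1 and mₖ₊₁ = dₖaₖ − mₖ, dₖ₊₁ = (n − mₖ₊₁²)/dₖ, aₖ₊₁ = ⌊(a₀+mₖ₊₁)/dₖ₊₁⌋:
  k=1: m=26, d=44, a=1
  k=2: m=18, d=9, a=4
  k=3: m=18, d=44, a=1
  k=4: m=26, d=1, a=52
d=1 and a=2a₀=52 at k=4, so the next step gives (m, d) = (26, 44) again — its k=1 value — and the period has length 4.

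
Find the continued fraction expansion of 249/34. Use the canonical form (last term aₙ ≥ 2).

249 = 7·34 + 11
34 = 3·11 + 1
11 = 11·1 + 0  (stop)
So 249/34 = [7; 3, 11].

[7; 3, 11]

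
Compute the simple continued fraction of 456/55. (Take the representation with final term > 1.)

[8; 3, 2, 3, 2]

456 = 8·55 + 16
55 = 3·16 + 7
16 = 2·7 + 2
7 = 3·2 + 1
2 = 2·1 + 0  (stop)
So 456/55 = [8; 3, 2, 3, 2].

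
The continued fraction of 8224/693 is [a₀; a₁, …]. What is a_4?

8224 = 11·693 + 601   →  a_0 = 11
693 = 1·601 + 92   →  a_1 = 1
601 = 6·92 + 49   →  a_2 = 6
92 = 1·49 + 43   →  a_3 = 1
49 = 1·43 + 6   →  a_4 = 1

1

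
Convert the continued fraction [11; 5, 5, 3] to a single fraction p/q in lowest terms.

929/83

Fold from the inside: start with 3/1.
  5 + 1/3 = 16/3
  5 + 3/16 = 83/16
  11 + 16/83 = 929/83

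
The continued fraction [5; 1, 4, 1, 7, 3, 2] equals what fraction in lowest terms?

1988/341

Fold from the inside: start with 2/1.
  3 + 1/2 = 7/2
  7 + 2/7 = 51/7
  1 + 7/51 = 58/51
  4 + 51/58 = 283/58
  1 + 58/283 = 341/283
  5 + 283/341 = 1988/341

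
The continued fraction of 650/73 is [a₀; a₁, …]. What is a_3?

2

650 = 8·73 + 66   →  a_0 = 8
73 = 1·66 + 7   →  a_1 = 1
66 = 9·7 + 3   →  a_2 = 9
7 = 2·3 + 1   →  a_3 = 2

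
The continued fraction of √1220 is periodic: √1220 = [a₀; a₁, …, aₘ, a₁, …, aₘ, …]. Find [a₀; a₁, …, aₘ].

[34; 1, 12, 1, 68]

a₀ = ⌊√1220⌋ = 34.
With m₀=0, d₀=1 and mₖ₊₁ = dₖaₖ − mₖ, dₖ₊₁ = (n − mₖ₊₁²)/dₖ, aₖ₊₁ = ⌊(a₀+mₖ₊₁)/dₖ₊₁⌋:
  k=1: m=34, d=64, a=1
  k=2: m=30, d=5, a=12
  k=3: m=30, d=64, a=1
  k=4: m=34, d=1, a=68
d=1 and a=2a₀=68 at k=4, so the next step gives (m, d) = (34, 64) again — its k=1 value — and the period has length 4.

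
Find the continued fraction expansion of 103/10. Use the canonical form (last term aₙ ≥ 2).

[10; 3, 3]

103 = 10×10 + 3
10 = 3×3 + 1
3 = 3×1 + 0  (stop)
So 103/10 = [10; 3, 3].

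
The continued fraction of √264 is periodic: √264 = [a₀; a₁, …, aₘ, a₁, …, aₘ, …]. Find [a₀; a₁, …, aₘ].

a₀ = ⌊√264⌋ = 16.
With m₀=0, d₀=1 and mₖ₊₁ = dₖaₖ − mₖ, dₖ₊₁ = (n − mₖ₊₁²)/dₖ, aₖ₊₁ = ⌊(a₀+mₖ₊₁)/dₖ₊₁⌋:
  k=1: m=16, d=8, a=4
  k=2: m=16, d=1, a=32
d=1 and a=2a₀=32 at k=2, so the next step gives (m, d) = (16, 8) again — its k=1 value — and the period has length 2.

[16; 4, 32]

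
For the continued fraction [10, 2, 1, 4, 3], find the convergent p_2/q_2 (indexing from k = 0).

Using pₖ = aₖpₖ₋₁ + pₖ₋₂, qₖ = aₖqₖ₋₁ + qₖ₋₂ (with p₋₁=1, p₋₂=0, q₋₁=0, q₋₂=1):
  k=0: a=10, p=10, q=1
  k=1: a=2, p=21, q=2
  k=2: a=1, p=31, q=3

31/3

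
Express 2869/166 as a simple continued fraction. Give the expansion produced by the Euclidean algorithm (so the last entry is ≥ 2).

2869 = 17·166 + 47
166 = 3·47 + 25
47 = 1·25 + 22
25 = 1·22 + 3
22 = 7·3 + 1
3 = 3·1 + 0  (stop)
So 2869/166 = [17; 3, 1, 1, 7, 3].

[17; 3, 1, 1, 7, 3]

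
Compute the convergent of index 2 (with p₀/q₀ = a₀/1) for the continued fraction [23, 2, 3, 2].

164/7

Using pₖ = aₖpₖ₋₁ + pₖ₋₂, qₖ = aₖqₖ₋₁ + qₖ₋₂ (with p₋₁=1, p₋₂=0, q₋₁=0, q₋₂=1):
  k=0: a=23, p=23, q=1
  k=1: a=2, p=47, q=2
  k=2: a=3, p=164, q=7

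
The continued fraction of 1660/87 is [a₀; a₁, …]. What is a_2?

2

1660 = 19·87 + 7   →  a_0 = 19
87 = 12·7 + 3   →  a_1 = 12
7 = 2·3 + 1   →  a_2 = 2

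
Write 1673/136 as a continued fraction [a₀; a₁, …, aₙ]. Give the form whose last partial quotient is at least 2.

[12; 3, 3, 6, 2]

1673 = 12×136 + 41
136 = 3×41 + 13
41 = 3×13 + 2
13 = 6×2 + 1
2 = 2×1 + 0  (stop)
So 1673/136 = [12; 3, 3, 6, 2].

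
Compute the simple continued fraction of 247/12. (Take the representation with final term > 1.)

[20; 1, 1, 2, 2]

247 = 20·12 + 7
12 = 1·7 + 5
7 = 1·5 + 2
5 = 2·2 + 1
2 = 2·1 + 0  (stop)
So 247/12 = [20; 1, 1, 2, 2].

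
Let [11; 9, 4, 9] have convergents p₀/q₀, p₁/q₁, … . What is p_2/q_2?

411/37

Using pₖ = aₖpₖ₋₁ + pₖ₋₂, qₖ = aₖqₖ₋₁ + qₖ₋₂ (with p₋₁=1, p₋₂=0, q₋₁=0, q₋₂=1):
  k=0: a=11, p=11, q=1
  k=1: a=9, p=100, q=9
  k=2: a=4, p=411, q=37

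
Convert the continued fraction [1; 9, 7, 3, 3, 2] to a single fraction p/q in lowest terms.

Using pₖ = aₖpₖ₋₁ + pₖ₋₂ and qₖ = aₖqₖ₋₁ + qₖ₋₂:
  k=0: a=1, p=1, q=1
  k=1: a=9, p=10, q=9
  k=2: a=7, p=71, q=64
  k=3: a=3, p=223, q=201
  k=4: a=3, p=740, q=667
  k=5: a=2, p=1703, q=1535

1703/1535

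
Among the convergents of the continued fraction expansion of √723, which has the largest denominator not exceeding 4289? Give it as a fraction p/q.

√723 = [26; 1, 7, 1, 52, …] (period length 4).
Convergents:
  p_0/q_0 = 26/1
  p_1/q_1 = 27/1
  p_2/q_2 = 215/8
  p_3/q_3 = 242/9
  p_4/q_4 = 12799/476
  p_5/q_5 = 13041/485
  p_6/q_6 = 104086/3871
  p_7/q_7 = 117127/4356
q_6 = 3871 ≤ 4289 < 4356 = q_7, so the answer is 104086/3871.

104086/3871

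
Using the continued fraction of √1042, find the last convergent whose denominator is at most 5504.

156429/4846

√1042 = [32; 3, 1, 1, 3, 64, …] (period length 5).
Convergents:
  p_0/q_0 = 32/1
  p_1/q_1 = 97/3
  p_2/q_2 = 129/4
  p_3/q_3 = 226/7
  p_4/q_4 = 807/25
  p_5/q_5 = 51874/1607
  p_6/q_6 = 156429/4846
  p_7/q_7 = 208303/6453
q_6 = 4846 ≤ 5504 < 6453 = q_7, so the answer is 156429/4846.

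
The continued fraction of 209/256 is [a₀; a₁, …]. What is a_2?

4

209 = 0·256 + 209   →  a_0 = 0
256 = 1·209 + 47   →  a_1 = 1
209 = 4·47 + 21   →  a_2 = 4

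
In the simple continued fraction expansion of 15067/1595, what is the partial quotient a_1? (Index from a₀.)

15067 = 9·1595 + 712   →  a_0 = 9
1595 = 2·712 + 171   →  a_1 = 2

2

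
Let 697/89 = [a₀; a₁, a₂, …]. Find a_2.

697 = 7·89 + 74   →  a_0 = 7
89 = 1·74 + 15   →  a_1 = 1
74 = 4·15 + 14   →  a_2 = 4

4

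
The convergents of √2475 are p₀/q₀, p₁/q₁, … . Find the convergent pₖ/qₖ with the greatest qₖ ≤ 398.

19651/395

√2475 = [49; 1, 2, 1, 98, …] (period length 4).
Convergents:
  p_0/q_0 = 49/1
  p_1/q_1 = 50/1
  p_2/q_2 = 149/3
  p_3/q_3 = 199/4
  p_4/q_4 = 19651/395
  p_5/q_5 = 19850/399
q_4 = 395 ≤ 398 < 399 = q_5, so the answer is 19651/395.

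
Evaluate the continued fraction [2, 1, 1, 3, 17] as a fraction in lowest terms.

311/121

Fold from the inside: start with 17/1.
  3 + 1/17 = 52/17
  1 + 17/52 = 69/52
  1 + 52/69 = 121/69
  2 + 69/121 = 311/121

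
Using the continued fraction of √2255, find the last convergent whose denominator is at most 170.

3609/76

√2255 = [47; 2, 18, 2, 94, …] (period length 4).
Convergents:
  p_0/q_0 = 47/1
  p_1/q_1 = 95/2
  p_2/q_2 = 1757/37
  p_3/q_3 = 3609/76
  p_4/q_4 = 341003/7181
q_3 = 76 ≤ 170 < 7181 = q_4, so the answer is 3609/76.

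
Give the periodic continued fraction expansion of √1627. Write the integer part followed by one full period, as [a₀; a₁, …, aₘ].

[40; 2, 1, 39, 1, 2, 80]

a₀ = ⌊√1627⌋ = 40.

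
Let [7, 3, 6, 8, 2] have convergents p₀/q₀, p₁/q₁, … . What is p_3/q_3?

1134/155

Using pₖ = aₖpₖ₋₁ + pₖ₋₂, qₖ = aₖqₖ₋₁ + qₖ₋₂ (with p₋₁=1, p₋₂=0, q₋₁=0, q₋₂=1):
  k=0: a=7, p=7, q=1
  k=1: a=3, p=22, q=3
  k=2: a=6, p=139, q=19
  k=3: a=8, p=1134, q=155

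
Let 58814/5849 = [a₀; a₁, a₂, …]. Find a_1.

58814 = 10·5849 + 324   →  a_0 = 10
5849 = 18·324 + 17   →  a_1 = 18

18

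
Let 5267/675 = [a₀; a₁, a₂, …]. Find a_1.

5267 = 7·675 + 542   →  a_0 = 7
675 = 1·542 + 133   →  a_1 = 1

1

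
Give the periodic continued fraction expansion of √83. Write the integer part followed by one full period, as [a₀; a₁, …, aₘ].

[9; 9, 18]

a₀ = ⌊√83⌋ = 9.
With m₀=0, d₀=1 and mₖ₊₁ = dₖaₖ − mₖ, dₖ₊₁ = (n − mₖ₊₁²)/dₖ, aₖ₊₁ = ⌊(a₀+mₖ₊₁)/dₖ₊₁⌋:
  k=1: m=9, d=2, a=9
  k=2: m=9, d=1, a=18
d=1 and a=2a₀=18 at k=2, so the next step gives (m, d) = (9, 2) again — its k=1 value — and the period has length 2.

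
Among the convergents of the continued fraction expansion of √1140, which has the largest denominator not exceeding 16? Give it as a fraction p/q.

√1140 = [33; 1, 3, 4, 3, 1, 66, …] (period length 6).
Convergents:
  p_0/q_0 = 33/1
  p_1/q_1 = 34/1
  p_2/q_2 = 135/4
  p_3/q_3 = 574/17
q_2 = 4 ≤ 16 < 17 = q_3, so the answer is 135/4.

135/4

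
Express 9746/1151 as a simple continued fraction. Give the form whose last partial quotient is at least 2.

[8; 2, 7, 5, 1, 3, 3]

9746 = 8·1151 + 538
1151 = 2·538 + 75
538 = 7·75 + 13
75 = 5·13 + 10
13 = 1·10 + 3
10 = 3·3 + 1
3 = 3·1 + 0  (stop)
So 9746/1151 = [8; 2, 7, 5, 1, 3, 3].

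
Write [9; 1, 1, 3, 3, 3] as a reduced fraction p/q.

727/76

Using pₖ = aₖpₖ₋₁ + pₖ₋₂ and qₖ = aₖqₖ₋₁ + qₖ₋₂:
  k=0: a=9, p=9, q=1
  k=1: a=1, p=10, q=1
  k=2: a=1, p=19, q=2
  k=3: a=3, p=67, q=7
  k=4: a=3, p=220, q=23
  k=5: a=3, p=727, q=76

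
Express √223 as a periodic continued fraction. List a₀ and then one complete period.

a₀ = ⌊√223⌋ = 14.
With m₀=0, d₀=1 and mₖ₊₁ = dₖaₖ − mₖ, dₖ₊₁ = (n − mₖ₊₁²)/dₖ, aₖ₊₁ = ⌊(a₀+mₖ₊₁)/dₖ₊₁⌋:
  k=1: m=14, d=27, a=1
  k=2: m=13, d=2, a=13
  k=3: m=13, d=27, a=1
  k=4: m=14, d=1, a=28
d=1 and a=2a₀=28 at k=4, so the next step gives (m, d) = (14, 27) again — its k=1 value — and the period has length 4.

[14; 1, 13, 1, 28]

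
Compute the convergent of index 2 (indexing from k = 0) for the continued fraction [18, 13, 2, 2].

488/27

Using pₖ = aₖpₖ₋₁ + pₖ₋₂, qₖ = aₖqₖ₋₁ + qₖ₋₂ (with p₋₁=1, p₋₂=0, q₋₁=0, q₋₂=1):
  k=0: a=18, p=18, q=1
  k=1: a=13, p=235, q=13
  k=2: a=2, p=488, q=27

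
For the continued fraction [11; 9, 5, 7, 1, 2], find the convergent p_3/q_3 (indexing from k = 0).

Using pₖ = aₖpₖ₋₁ + pₖ₋₂, qₖ = aₖqₖ₋₁ + qₖ₋₂ (with p₋₁=1, p₋₂=0, q₋₁=0, q₋₂=1):
  k=0: a=11, p=11, q=1
  k=1: a=9, p=100, q=9
  k=2: a=5, p=511, q=46
  k=3: a=7, p=3677, q=331

3677/331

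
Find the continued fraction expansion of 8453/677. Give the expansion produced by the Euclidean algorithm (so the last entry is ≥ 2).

8453 = 12*677 + 329
677 = 2*329 + 19
329 = 17*19 + 6
19 = 3*6 + 1
6 = 6*1 + 0  (stop)
So 8453/677 = [12; 2, 17, 3, 6].

[12; 2, 17, 3, 6]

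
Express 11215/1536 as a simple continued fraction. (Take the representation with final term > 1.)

11215 = 7*1536 + 463
1536 = 3*463 + 147
463 = 3*147 + 22
147 = 6*22 + 15
22 = 1*15 + 7
15 = 2*7 + 1
7 = 7*1 + 0  (stop)
So 11215/1536 = [7; 3, 3, 6, 1, 2, 7].

[7; 3, 3, 6, 1, 2, 7]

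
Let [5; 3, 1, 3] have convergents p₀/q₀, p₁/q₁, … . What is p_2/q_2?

21/4

Using pₖ = aₖpₖ₋₁ + pₖ₋₂, qₖ = aₖqₖ₋₁ + qₖ₋₂ (with p₋₁=1, p₋₂=0, q₋₁=0, q₋₂=1):
  k=0: a=5, p=5, q=1
  k=1: a=3, p=16, q=3
  k=2: a=1, p=21, q=4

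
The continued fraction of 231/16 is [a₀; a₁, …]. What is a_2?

3

231 = 14·16 + 7   →  a_0 = 14
16 = 2·7 + 2   →  a_1 = 2
7 = 3·2 + 1   →  a_2 = 3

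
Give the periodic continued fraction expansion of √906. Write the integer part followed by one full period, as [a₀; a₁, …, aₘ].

[30; 10, 60]

a₀ = ⌊√906⌋ = 30.
With m₀=0, d₀=1 and mₖ₊₁ = dₖaₖ − mₖ, dₖ₊₁ = (n − mₖ₊₁²)/dₖ, aₖ₊₁ = ⌊(a₀+mₖ₊₁)/dₖ₊₁⌋:
  k=1: m=30, d=6, a=10
  k=2: m=30, d=1, a=60
d=1 and a=2a₀=60 at k=2, so the next step gives (m, d) = (30, 6) again — its k=1 value — and the period has length 2.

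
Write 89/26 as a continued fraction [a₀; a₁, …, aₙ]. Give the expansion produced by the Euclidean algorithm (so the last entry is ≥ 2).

89 = 3*26 + 11
26 = 2*11 + 4
11 = 2*4 + 3
4 = 1*3 + 1
3 = 3*1 + 0  (stop)
So 89/26 = [3; 2, 2, 1, 3].

[3; 2, 2, 1, 3]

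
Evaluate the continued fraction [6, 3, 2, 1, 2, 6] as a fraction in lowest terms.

1083/172

Fold from the inside: start with 6/1.
  2 + 1/6 = 13/6
  1 + 6/13 = 19/13
  2 + 13/19 = 51/19
  3 + 19/51 = 172/51
  6 + 51/172 = 1083/172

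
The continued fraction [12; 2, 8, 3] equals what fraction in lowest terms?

Fold from the inside: start with 3/1.
  8 + 1/3 = 25/3
  2 + 3/25 = 53/25
  12 + 25/53 = 661/53

661/53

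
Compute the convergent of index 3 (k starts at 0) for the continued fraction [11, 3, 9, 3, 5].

Using pₖ = aₖpₖ₋₁ + pₖ₋₂, qₖ = aₖqₖ₋₁ + qₖ₋₂ (with p₋₁=1, p₋₂=0, q₋₁=0, q₋₂=1):
  k=0: a=11, p=11, q=1
  k=1: a=3, p=34, q=3
  k=2: a=9, p=317, q=28
  k=3: a=3, p=985, q=87

985/87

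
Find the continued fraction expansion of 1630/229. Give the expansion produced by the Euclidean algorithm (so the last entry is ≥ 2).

1630 = 7·229 + 27
229 = 8·27 + 13
27 = 2·13 + 1
13 = 13·1 + 0  (stop)
So 1630/229 = [7; 8, 2, 13].

[7; 8, 2, 13]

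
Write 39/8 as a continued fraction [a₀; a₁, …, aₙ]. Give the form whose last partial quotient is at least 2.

[4; 1, 7]

39 = 4×8 + 7
8 = 1×7 + 1
7 = 7×1 + 0  (stop)
So 39/8 = [4; 1, 7].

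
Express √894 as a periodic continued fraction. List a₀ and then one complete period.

[29; 1, 8, 1, 58]

a₀ = ⌊√894⌋ = 29.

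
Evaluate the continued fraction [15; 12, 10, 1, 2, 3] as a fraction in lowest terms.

19517/1294

Using pₖ = aₖpₖ₋₁ + pₖ₋₂ and qₖ = aₖqₖ₋₁ + qₖ₋₂:
  k=0: a=15, p=15, q=1
  k=1: a=12, p=181, q=12
  k=2: a=10, p=1825, q=121
  k=3: a=1, p=2006, q=133
  k=4: a=2, p=5837, q=387
  k=5: a=3, p=19517, q=1294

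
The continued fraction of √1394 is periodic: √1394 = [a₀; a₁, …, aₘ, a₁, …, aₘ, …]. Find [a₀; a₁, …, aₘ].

a₀ = ⌊√1394⌋ = 37.
With m₀=0, d₀=1 and mₖ₊₁ = dₖaₖ − mₖ, dₖ₊₁ = (n − mₖ₊₁²)/dₖ, aₖ₊₁ = ⌊(a₀+mₖ₊₁)/dₖ₊₁⌋:
  k=1: m=37, d=25, a=2
  k=2: m=13, d=49, a=1
  k=3: m=36, d=2, a=36
  k=4: m=36, d=49, a=1
  k=5: m=13, d=25, a=2
  k=6: m=37, d=1, a=74
d=1 and a=2a₀=74 at k=6, so the next step gives (m, d) = (37, 25) again — its k=1 value — and the period has length 6.

[37; 2, 1, 36, 1, 2, 74]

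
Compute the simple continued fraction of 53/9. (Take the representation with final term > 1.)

[5; 1, 8]

53 = 5*9 + 8
9 = 1*8 + 1
8 = 8*1 + 0  (stop)
So 53/9 = [5; 1, 8].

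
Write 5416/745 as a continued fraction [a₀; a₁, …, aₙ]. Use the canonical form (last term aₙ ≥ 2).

5416 = 7*745 + 201
745 = 3*201 + 142
201 = 1*142 + 59
142 = 2*59 + 24
59 = 2*24 + 11
24 = 2*11 + 2
11 = 5*2 + 1
2 = 2*1 + 0  (stop)
So 5416/745 = [7; 3, 1, 2, 2, 2, 5, 2].

[7; 3, 1, 2, 2, 2, 5, 2]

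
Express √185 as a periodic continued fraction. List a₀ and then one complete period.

a₀ = ⌊√185⌋ = 13.

[13; 1, 1, 1, 1, 26]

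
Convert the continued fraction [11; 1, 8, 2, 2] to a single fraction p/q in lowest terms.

559/47

Using pₖ = aₖpₖ₋₁ + pₖ₋₂ and qₖ = aₖqₖ₋₁ + qₖ₋₂:
  k=0: a=11, p=11, q=1
  k=1: a=1, p=12, q=1
  k=2: a=8, p=107, q=9
  k=3: a=2, p=226, q=19
  k=4: a=2, p=559, q=47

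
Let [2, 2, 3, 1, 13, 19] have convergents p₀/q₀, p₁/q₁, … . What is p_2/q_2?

17/7

Using pₖ = aₖpₖ₋₁ + pₖ₋₂, qₖ = aₖqₖ₋₁ + qₖ₋₂ (with p₋₁=1, p₋₂=0, q₋₁=0, q₋₂=1):
  k=0: a=2, p=2, q=1
  k=1: a=2, p=5, q=2
  k=2: a=3, p=17, q=7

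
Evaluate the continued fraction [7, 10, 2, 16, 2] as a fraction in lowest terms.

5059/713

Using pₖ = aₖpₖ₋₁ + pₖ₋₂ and qₖ = aₖqₖ₋₁ + qₖ₋₂:
  k=0: a=7, p=7, q=1
  k=1: a=10, p=71, q=10
  k=2: a=2, p=149, q=21
  k=3: a=16, p=2455, q=346
  k=4: a=2, p=5059, q=713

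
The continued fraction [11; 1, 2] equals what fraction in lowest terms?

Fold from the inside: start with 2/1.
  1 + 1/2 = 3/2
  11 + 2/3 = 35/3

35/3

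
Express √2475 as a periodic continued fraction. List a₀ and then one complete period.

a₀ = ⌊√2475⌋ = 49.

[49; 1, 2, 1, 98]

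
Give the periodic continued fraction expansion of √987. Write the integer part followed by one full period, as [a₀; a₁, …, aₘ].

[31; 2, 2, 2, 62]

a₀ = ⌊√987⌋ = 31.
With m₀=0, d₀=1 and mₖ₊₁ = dₖaₖ − mₖ, dₖ₊₁ = (n − mₖ₊₁²)/dₖ, aₖ₊₁ = ⌊(a₀+mₖ₊₁)/dₖ₊₁⌋:
  k=1: m=31, d=26, a=2
  k=2: m=21, d=21, a=2
  k=3: m=21, d=26, a=2
  k=4: m=31, d=1, a=62
d=1 and a=2a₀=62 at k=4, so the next step gives (m, d) = (31, 26) again — its k=1 value — and the period has length 4.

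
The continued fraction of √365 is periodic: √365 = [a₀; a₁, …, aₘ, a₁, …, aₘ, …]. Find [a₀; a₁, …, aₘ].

[19; 9, 1, 1, 9, 38]

a₀ = ⌊√365⌋ = 19.
With m₀=0, d₀=1 and mₖ₊₁ = dₖaₖ − mₖ, dₖ₊₁ = (n − mₖ₊₁²)/dₖ, aₖ₊₁ = ⌊(a₀+mₖ₊₁)/dₖ₊₁⌋:
  k=1: m=19, d=4, a=9
  k=2: m=17, d=19, a=1
  k=3: m=2, d=19, a=1
  k=4: m=17, d=4, a=9
  k=5: m=19, d=1, a=38
d=1 and a=2a₀=38 at k=5, so the next step gives (m, d) = (19, 4) again — its k=1 value — and the period has length 5.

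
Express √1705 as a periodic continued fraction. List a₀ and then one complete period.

[41; 3, 2, 3, 82]

a₀ = ⌊√1705⌋ = 41.
With m₀=0, d₀=1 and mₖ₊₁ = dₖaₖ − mₖ, dₖ₊₁ = (n − mₖ₊₁²)/dₖ, aₖ₊₁ = ⌊(a₀+mₖ₊₁)/dₖ₊₁⌋:
  k=1: m=41, d=24, a=3
  k=2: m=31, d=31, a=2
  k=3: m=31, d=24, a=3
  k=4: m=41, d=1, a=82
d=1 and a=2a₀=82 at k=4, so the next step gives (m, d) = (41, 24) again — its k=1 value — and the period has length 4.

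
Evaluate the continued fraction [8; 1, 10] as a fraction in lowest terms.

Fold from the inside: start with 10/1.
  1 + 1/10 = 11/10
  8 + 10/11 = 98/11

98/11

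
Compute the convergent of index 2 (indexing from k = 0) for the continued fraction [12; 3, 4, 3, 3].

Using pₖ = aₖpₖ₋₁ + pₖ₋₂, qₖ = aₖqₖ₋₁ + qₖ₋₂ (with p₋₁=1, p₋₂=0, q₋₁=0, q₋₂=1):
  k=0: a=12, p=12, q=1
  k=1: a=3, p=37, q=3
  k=2: a=4, p=160, q=13

160/13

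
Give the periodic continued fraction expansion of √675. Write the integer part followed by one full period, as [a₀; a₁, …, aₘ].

[25; 1, 50]

a₀ = ⌊√675⌋ = 25.
With m₀=0, d₀=1 and mₖ₊₁ = dₖaₖ − mₖ, dₖ₊₁ = (n − mₖ₊₁²)/dₖ, aₖ₊₁ = ⌊(a₀+mₖ₊₁)/dₖ₊₁⌋:
  k=1: m=25, d=50, a=1
  k=2: m=25, d=1, a=50
d=1 and a=2a₀=50 at k=2, so the next step gives (m, d) = (25, 50) again — its k=1 value — and the period has length 2.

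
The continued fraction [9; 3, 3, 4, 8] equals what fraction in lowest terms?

3293/354

Using pₖ = aₖpₖ₋₁ + pₖ₋₂ and qₖ = aₖqₖ₋₁ + qₖ₋₂:
  k=0: a=9, p=9, q=1
  k=1: a=3, p=28, q=3
  k=2: a=3, p=93, q=10
  k=3: a=4, p=400, q=43
  k=4: a=8, p=3293, q=354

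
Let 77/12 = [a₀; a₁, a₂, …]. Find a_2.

2

77 = 6·12 + 5   →  a_0 = 6
12 = 2·5 + 2   →  a_1 = 2
5 = 2·2 + 1   →  a_2 = 2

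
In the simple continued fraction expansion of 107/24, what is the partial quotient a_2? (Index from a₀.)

5

107 = 4·24 + 11   →  a_0 = 4
24 = 2·11 + 2   →  a_1 = 2
11 = 5·2 + 1   →  a_2 = 5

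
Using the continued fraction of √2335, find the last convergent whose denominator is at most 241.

√2335 = [48; 3, 9, 3, 96, …] (period length 4).
Convergents:
  p_0/q_0 = 48/1
  p_1/q_1 = 145/3
  p_2/q_2 = 1353/28
  p_3/q_3 = 4204/87
  p_4/q_4 = 404937/8380
q_3 = 87 ≤ 241 < 8380 = q_4, so the answer is 4204/87.

4204/87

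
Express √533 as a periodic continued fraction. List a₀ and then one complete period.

a₀ = ⌊√533⌋ = 23.

[23; 11, 1, 1, 11, 46]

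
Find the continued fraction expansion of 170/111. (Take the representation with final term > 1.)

[1; 1, 1, 7, 2, 3]

170 = 1×111 + 59
111 = 1×59 + 52
59 = 1×52 + 7
52 = 7×7 + 3
7 = 2×3 + 1
3 = 3×1 + 0  (stop)
So 170/111 = [1; 1, 1, 7, 2, 3].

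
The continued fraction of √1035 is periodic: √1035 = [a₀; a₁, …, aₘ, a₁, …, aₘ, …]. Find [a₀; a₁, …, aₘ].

[32; 5, 1, 5, 64]

a₀ = ⌊√1035⌋ = 32.
With m₀=0, d₀=1 and mₖ₊₁ = dₖaₖ − mₖ, dₖ₊₁ = (n − mₖ₊₁²)/dₖ, aₖ₊₁ = ⌊(a₀+mₖ₊₁)/dₖ₊₁⌋:
  k=1: m=32, d=11, a=5
  k=2: m=23, d=46, a=1
  k=3: m=23, d=11, a=5
  k=4: m=32, d=1, a=64
d=1 and a=2a₀=64 at k=4, so the next step gives (m, d) = (32, 11) again — its k=1 value — and the period has length 4.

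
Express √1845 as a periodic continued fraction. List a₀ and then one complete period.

[42; 1, 20, 2, 20, 1, 84]

a₀ = ⌊√1845⌋ = 42.
With m₀=0, d₀=1 and mₖ₊₁ = dₖaₖ − mₖ, dₖ₊₁ = (n − mₖ₊₁²)/dₖ, aₖ₊₁ = ⌊(a₀+mₖ₊₁)/dₖ₊₁⌋:
  k=1: m=42, d=81, a=1
  k=2: m=39, d=4, a=20
  k=3: m=41, d=41, a=2
  k=4: m=41, d=4, a=20
  k=5: m=39, d=81, a=1
  k=6: m=42, d=1, a=84
d=1 and a=2a₀=84 at k=6, so the next step gives (m, d) = (42, 81) again — its k=1 value — and the period has length 6.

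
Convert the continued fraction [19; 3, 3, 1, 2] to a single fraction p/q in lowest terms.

Using pₖ = aₖpₖ₋₁ + pₖ₋₂ and qₖ = aₖqₖ₋₁ + qₖ₋₂:
  k=0: a=19, p=19, q=1
  k=1: a=3, p=58, q=3
  k=2: a=3, p=193, q=10
  k=3: a=1, p=251, q=13
  k=4: a=2, p=695, q=36

695/36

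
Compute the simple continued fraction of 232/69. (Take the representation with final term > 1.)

232 = 3*69 + 25
69 = 2*25 + 19
25 = 1*19 + 6
19 = 3*6 + 1
6 = 6*1 + 0  (stop)
So 232/69 = [3; 2, 1, 3, 6].

[3; 2, 1, 3, 6]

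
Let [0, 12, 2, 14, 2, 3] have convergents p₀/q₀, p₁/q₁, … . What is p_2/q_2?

Using pₖ = aₖpₖ₋₁ + pₖ₋₂, qₖ = aₖqₖ₋₁ + qₖ₋₂ (with p₋₁=1, p₋₂=0, q₋₁=0, q₋₂=1):
  k=0: a=0, p=0, q=1
  k=1: a=12, p=1, q=12
  k=2: a=2, p=2, q=25

2/25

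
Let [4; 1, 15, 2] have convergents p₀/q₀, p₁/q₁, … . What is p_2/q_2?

Using pₖ = aₖpₖ₋₁ + pₖ₋₂, qₖ = aₖqₖ₋₁ + qₖ₋₂ (with p₋₁=1, p₋₂=0, q₋₁=0, q₋₂=1):
  k=0: a=4, p=4, q=1
  k=1: a=1, p=5, q=1
  k=2: a=15, p=79, q=16

79/16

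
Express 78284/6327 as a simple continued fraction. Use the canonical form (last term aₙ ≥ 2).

78284 = 12*6327 + 2360
6327 = 2*2360 + 1607
2360 = 1*1607 + 753
1607 = 2*753 + 101
753 = 7*101 + 46
101 = 2*46 + 9
46 = 5*9 + 1
9 = 9*1 + 0  (stop)
So 78284/6327 = [12; 2, 1, 2, 7, 2, 5, 9].

[12; 2, 1, 2, 7, 2, 5, 9]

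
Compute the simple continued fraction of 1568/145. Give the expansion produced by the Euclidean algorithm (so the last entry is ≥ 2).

1568 = 10·145 + 118
145 = 1·118 + 27
118 = 4·27 + 10
27 = 2·10 + 7
10 = 1·7 + 3
7 = 2·3 + 1
3 = 3·1 + 0  (stop)
So 1568/145 = [10; 1, 4, 2, 1, 2, 3].

[10; 1, 4, 2, 1, 2, 3]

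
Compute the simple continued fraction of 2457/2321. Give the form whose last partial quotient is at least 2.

2457 = 1*2321 + 136
2321 = 17*136 + 9
136 = 15*9 + 1
9 = 9*1 + 0  (stop)
So 2457/2321 = [1; 17, 15, 9].

[1; 17, 15, 9]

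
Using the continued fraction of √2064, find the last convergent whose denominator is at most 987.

√2064 = [45; 2, 3, 7, 3, 2, 90, …] (period length 6).
Convergents:
  p_0/q_0 = 45/1
  p_1/q_1 = 91/2
  p_2/q_2 = 318/7
  p_3/q_3 = 2317/51
  p_4/q_4 = 7269/160
  p_5/q_5 = 16855/371
  p_6/q_6 = 1524219/33550
q_5 = 371 ≤ 987 < 33550 = q_6, so the answer is 16855/371.

16855/371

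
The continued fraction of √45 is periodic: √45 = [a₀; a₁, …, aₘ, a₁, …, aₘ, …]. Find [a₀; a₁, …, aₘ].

[6; 1, 2, 2, 2, 1, 12]

a₀ = ⌊√45⌋ = 6.
With m₀=0, d₀=1 and mₖ₊₁ = dₖaₖ − mₖ, dₖ₊₁ = (n − mₖ₊₁²)/dₖ, aₖ₊₁ = ⌊(a₀+mₖ₊₁)/dₖ₊₁⌋:
  k=1: m=6, d=9, a=1
  k=2: m=3, d=4, a=2
  k=3: m=5, d=5, a=2
  k=4: m=5, d=4, a=2
  k=5: m=3, d=9, a=1
  k=6: m=6, d=1, a=12
d=1 and a=2a₀=12 at k=6, so the next step gives (m, d) = (6, 9) again — its k=1 value — and the period has length 6.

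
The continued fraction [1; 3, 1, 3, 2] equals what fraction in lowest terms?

Using pₖ = aₖpₖ₋₁ + pₖ₋₂ and qₖ = aₖqₖ₋₁ + qₖ₋₂:
  k=0: a=1, p=1, q=1
  k=1: a=3, p=4, q=3
  k=2: a=1, p=5, q=4
  k=3: a=3, p=19, q=15
  k=4: a=2, p=43, q=34

43/34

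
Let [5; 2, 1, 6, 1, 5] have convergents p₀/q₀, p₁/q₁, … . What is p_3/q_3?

Using pₖ = aₖpₖ₋₁ + pₖ₋₂, qₖ = aₖqₖ₋₁ + qₖ₋₂ (with p₋₁=1, p₋₂=0, q₋₁=0, q₋₂=1):
  k=0: a=5, p=5, q=1
  k=1: a=2, p=11, q=2
  k=2: a=1, p=16, q=3
  k=3: a=6, p=107, q=20

107/20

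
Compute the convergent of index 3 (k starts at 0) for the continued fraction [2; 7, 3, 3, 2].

Using pₖ = aₖpₖ₋₁ + pₖ₋₂, qₖ = aₖqₖ₋₁ + qₖ₋₂ (with p₋₁=1, p₋₂=0, q₋₁=0, q₋₂=1):
  k=0: a=2, p=2, q=1
  k=1: a=7, p=15, q=7
  k=2: a=3, p=47, q=22
  k=3: a=3, p=156, q=73

156/73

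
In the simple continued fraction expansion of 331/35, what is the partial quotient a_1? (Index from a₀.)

331 = 9·35 + 16   →  a_0 = 9
35 = 2·16 + 3   →  a_1 = 2

2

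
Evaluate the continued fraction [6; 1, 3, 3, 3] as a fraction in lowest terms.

Fold from the inside: start with 3/1.
  3 + 1/3 = 10/3
  3 + 3/10 = 33/10
  1 + 10/33 = 43/33
  6 + 33/43 = 291/43

291/43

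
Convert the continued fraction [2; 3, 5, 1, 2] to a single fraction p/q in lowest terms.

Using pₖ = aₖpₖ₋₁ + pₖ₋₂ and qₖ = aₖqₖ₋₁ + qₖ₋₂:
  k=0: a=2, p=2, q=1
  k=1: a=3, p=7, q=3
  k=2: a=5, p=37, q=16
  k=3: a=1, p=44, q=19
  k=4: a=2, p=125, q=54

125/54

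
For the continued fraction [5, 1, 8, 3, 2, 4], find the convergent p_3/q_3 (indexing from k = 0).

Using pₖ = aₖpₖ₋₁ + pₖ₋₂, qₖ = aₖqₖ₋₁ + qₖ₋₂ (with p₋₁=1, p₋₂=0, q₋₁=0, q₋₂=1):
  k=0: a=5, p=5, q=1
  k=1: a=1, p=6, q=1
  k=2: a=8, p=53, q=9
  k=3: a=3, p=165, q=28

165/28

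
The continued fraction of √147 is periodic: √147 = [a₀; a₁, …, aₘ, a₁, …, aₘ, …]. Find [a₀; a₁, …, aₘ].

[12; 8, 24]

a₀ = ⌊√147⌋ = 12.
With m₀=0, d₀=1 and mₖ₊₁ = dₖaₖ − mₖ, dₖ₊₁ = (n − mₖ₊₁²)/dₖ, aₖ₊₁ = ⌊(a₀+mₖ₊₁)/dₖ₊₁⌋:
  k=1: m=12, d=3, a=8
  k=2: m=12, d=1, a=24
d=1 and a=2a₀=24 at k=2, so the next step gives (m, d) = (12, 3) again — its k=1 value — and the period has length 2.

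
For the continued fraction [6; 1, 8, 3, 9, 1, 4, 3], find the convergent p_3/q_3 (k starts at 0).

Using pₖ = aₖpₖ₋₁ + pₖ₋₂, qₖ = aₖqₖ₋₁ + qₖ₋₂ (with p₋₁=1, p₋₂=0, q₋₁=0, q₋₂=1):
  k=0: a=6, p=6, q=1
  k=1: a=1, p=7, q=1
  k=2: a=8, p=62, q=9
  k=3: a=3, p=193, q=28

193/28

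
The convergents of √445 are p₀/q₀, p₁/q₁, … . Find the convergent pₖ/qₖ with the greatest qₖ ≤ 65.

443/21

√445 = [21; 10, 1, 1, 10, 42, …] (period length 5).
Convergents:
  p_0/q_0 = 21/1
  p_1/q_1 = 211/10
  p_2/q_2 = 232/11
  p_3/q_3 = 443/21
  p_4/q_4 = 4662/221
q_3 = 21 ≤ 65 < 221 = q_4, so the answer is 443/21.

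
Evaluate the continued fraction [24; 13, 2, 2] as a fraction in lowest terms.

1613/67

Fold from the inside: start with 2/1.
  2 + 1/2 = 5/2
  13 + 2/5 = 67/5
  24 + 5/67 = 1613/67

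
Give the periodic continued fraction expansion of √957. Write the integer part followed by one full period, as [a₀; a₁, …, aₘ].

a₀ = ⌊√957⌋ = 30.
With m₀=0, d₀=1 and mₖ₊₁ = dₖaₖ − mₖ, dₖ₊₁ = (n − mₖ₊₁²)/dₖ, aₖ₊₁ = ⌊(a₀+mₖ₊₁)/dₖ₊₁⌋:
  k=1: m=30, d=57, a=1
  k=2: m=27, d=4, a=14
  k=3: m=29, d=29, a=2
  k=4: m=29, d=4, a=14
  k=5: m=27, d=57, a=1
  k=6: m=30, d=1, a=60
d=1 and a=2a₀=60 at k=6, so the next step gives (m, d) = (30, 57) again — its k=1 value — and the period has length 6.

[30; 1, 14, 2, 14, 1, 60]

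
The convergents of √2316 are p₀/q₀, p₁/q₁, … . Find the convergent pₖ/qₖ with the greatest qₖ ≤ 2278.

37008/769

√2316 = [48; 8, 96, …] (period length 2).
Convergents:
  p_0/q_0 = 48/1
  p_1/q_1 = 385/8
  p_2/q_2 = 37008/769
  p_3/q_3 = 296449/6160
q_2 = 769 ≤ 2278 < 6160 = q_3, so the answer is 37008/769.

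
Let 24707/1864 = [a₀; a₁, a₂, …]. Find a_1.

24707 = 13·1864 + 475   →  a_0 = 13
1864 = 3·475 + 439   →  a_1 = 3

3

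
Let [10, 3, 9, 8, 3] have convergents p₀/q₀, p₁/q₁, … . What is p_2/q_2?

Using pₖ = aₖpₖ₋₁ + pₖ₋₂, qₖ = aₖqₖ₋₁ + qₖ₋₂ (with p₋₁=1, p₋₂=0, q₋₁=0, q₋₂=1):
  k=0: a=10, p=10, q=1
  k=1: a=3, p=31, q=3
  k=2: a=9, p=289, q=28

289/28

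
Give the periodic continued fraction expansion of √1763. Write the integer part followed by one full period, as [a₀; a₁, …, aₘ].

[41; 1, 82]

a₀ = ⌊√1763⌋ = 41.
With m₀=0, d₀=1 and mₖ₊₁ = dₖaₖ − mₖ, dₖ₊₁ = (n − mₖ₊₁²)/dₖ, aₖ₊₁ = ⌊(a₀+mₖ₊₁)/dₖ₊₁⌋:
  k=1: m=41, d=82, a=1
  k=2: m=41, d=1, a=82
d=1 and a=2a₀=82 at k=2, so the next step gives (m, d) = (41, 82) again — its k=1 value — and the period has length 2.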